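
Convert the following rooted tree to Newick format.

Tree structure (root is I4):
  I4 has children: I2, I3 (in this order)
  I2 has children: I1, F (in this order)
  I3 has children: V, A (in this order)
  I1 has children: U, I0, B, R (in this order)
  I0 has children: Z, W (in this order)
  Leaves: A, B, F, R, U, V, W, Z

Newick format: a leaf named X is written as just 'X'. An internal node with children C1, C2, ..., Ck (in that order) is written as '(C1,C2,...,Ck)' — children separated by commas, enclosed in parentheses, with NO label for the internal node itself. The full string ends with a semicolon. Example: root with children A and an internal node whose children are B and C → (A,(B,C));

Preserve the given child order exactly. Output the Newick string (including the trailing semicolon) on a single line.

Answer: (((U,(Z,W),B,R),F),(V,A));

Derivation:
internal I4 with children ['I2', 'I3']
  internal I2 with children ['I1', 'F']
    internal I1 with children ['U', 'I0', 'B', 'R']
      leaf 'U' → 'U'
      internal I0 with children ['Z', 'W']
        leaf 'Z' → 'Z'
        leaf 'W' → 'W'
      → '(Z,W)'
      leaf 'B' → 'B'
      leaf 'R' → 'R'
    → '(U,(Z,W),B,R)'
    leaf 'F' → 'F'
  → '((U,(Z,W),B,R),F)'
  internal I3 with children ['V', 'A']
    leaf 'V' → 'V'
    leaf 'A' → 'A'
  → '(V,A)'
→ '(((U,(Z,W),B,R),F),(V,A))'
Final: (((U,(Z,W),B,R),F),(V,A));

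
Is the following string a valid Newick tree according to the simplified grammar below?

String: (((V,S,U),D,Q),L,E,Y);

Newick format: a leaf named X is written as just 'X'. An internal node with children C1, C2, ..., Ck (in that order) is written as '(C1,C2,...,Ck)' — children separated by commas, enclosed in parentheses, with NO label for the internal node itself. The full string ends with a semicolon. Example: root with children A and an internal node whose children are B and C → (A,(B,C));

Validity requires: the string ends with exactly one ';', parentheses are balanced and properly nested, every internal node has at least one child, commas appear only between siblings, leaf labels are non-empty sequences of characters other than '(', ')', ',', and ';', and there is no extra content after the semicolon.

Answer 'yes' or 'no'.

Input: (((V,S,U),D,Q),L,E,Y);
Paren balance: 3 '(' vs 3 ')' OK
Ends with single ';': True
Full parse: OK
Valid: True

Answer: yes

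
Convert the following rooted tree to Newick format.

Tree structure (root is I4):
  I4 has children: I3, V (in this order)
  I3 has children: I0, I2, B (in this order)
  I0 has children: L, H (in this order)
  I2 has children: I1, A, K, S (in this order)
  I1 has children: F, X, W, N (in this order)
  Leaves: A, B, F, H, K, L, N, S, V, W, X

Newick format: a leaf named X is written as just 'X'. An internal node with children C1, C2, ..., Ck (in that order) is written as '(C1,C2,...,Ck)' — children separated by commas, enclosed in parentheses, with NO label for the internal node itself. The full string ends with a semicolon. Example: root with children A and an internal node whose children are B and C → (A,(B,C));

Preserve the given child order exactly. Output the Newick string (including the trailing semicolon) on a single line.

Answer: (((L,H),((F,X,W,N),A,K,S),B),V);

Derivation:
internal I4 with children ['I3', 'V']
  internal I3 with children ['I0', 'I2', 'B']
    internal I0 with children ['L', 'H']
      leaf 'L' → 'L'
      leaf 'H' → 'H'
    → '(L,H)'
    internal I2 with children ['I1', 'A', 'K', 'S']
      internal I1 with children ['F', 'X', 'W', 'N']
        leaf 'F' → 'F'
        leaf 'X' → 'X'
        leaf 'W' → 'W'
        leaf 'N' → 'N'
      → '(F,X,W,N)'
      leaf 'A' → 'A'
      leaf 'K' → 'K'
      leaf 'S' → 'S'
    → '((F,X,W,N),A,K,S)'
    leaf 'B' → 'B'
  → '((L,H),((F,X,W,N),A,K,S),B)'
  leaf 'V' → 'V'
→ '(((L,H),((F,X,W,N),A,K,S),B),V)'
Final: (((L,H),((F,X,W,N),A,K,S),B),V);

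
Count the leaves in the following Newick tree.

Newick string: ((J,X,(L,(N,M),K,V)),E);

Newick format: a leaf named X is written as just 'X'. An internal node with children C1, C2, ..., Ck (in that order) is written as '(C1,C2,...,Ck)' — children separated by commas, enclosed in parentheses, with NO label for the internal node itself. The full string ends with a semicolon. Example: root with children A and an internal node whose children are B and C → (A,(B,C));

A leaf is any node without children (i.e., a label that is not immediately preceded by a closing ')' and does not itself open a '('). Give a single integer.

Newick: ((J,X,(L,(N,M),K,V)),E);
Scan left-to-right; a leaf is any maximal label run not followed by '(':
  pos 2: leaf 'J' → count = 1
  pos 4: leaf 'X' → count = 2
  pos 7: leaf 'L' → count = 3
  pos 10: leaf 'N' → count = 4
  pos 12: leaf 'M' → count = 5
  pos 15: leaf 'K' → count = 6
  pos 17: leaf 'V' → count = 7
  pos 21: leaf 'E' → count = 8
Total leaves: 8

Answer: 8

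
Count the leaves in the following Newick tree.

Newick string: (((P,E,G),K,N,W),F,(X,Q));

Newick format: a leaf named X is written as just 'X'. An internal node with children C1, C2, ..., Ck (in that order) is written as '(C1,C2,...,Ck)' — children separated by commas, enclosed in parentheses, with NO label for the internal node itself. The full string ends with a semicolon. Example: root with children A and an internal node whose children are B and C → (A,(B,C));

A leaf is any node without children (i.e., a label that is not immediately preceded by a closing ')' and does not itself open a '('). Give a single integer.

Answer: 9

Derivation:
Newick: (((P,E,G),K,N,W),F,(X,Q));
Scan left-to-right; a leaf is any maximal label run not followed by '(':
  pos 3: leaf 'P' → count = 1
  pos 5: leaf 'E' → count = 2
  pos 7: leaf 'G' → count = 3
  pos 10: leaf 'K' → count = 4
  pos 12: leaf 'N' → count = 5
  pos 14: leaf 'W' → count = 6
  pos 17: leaf 'F' → count = 7
  pos 20: leaf 'X' → count = 8
  pos 22: leaf 'Q' → count = 9
Total leaves: 9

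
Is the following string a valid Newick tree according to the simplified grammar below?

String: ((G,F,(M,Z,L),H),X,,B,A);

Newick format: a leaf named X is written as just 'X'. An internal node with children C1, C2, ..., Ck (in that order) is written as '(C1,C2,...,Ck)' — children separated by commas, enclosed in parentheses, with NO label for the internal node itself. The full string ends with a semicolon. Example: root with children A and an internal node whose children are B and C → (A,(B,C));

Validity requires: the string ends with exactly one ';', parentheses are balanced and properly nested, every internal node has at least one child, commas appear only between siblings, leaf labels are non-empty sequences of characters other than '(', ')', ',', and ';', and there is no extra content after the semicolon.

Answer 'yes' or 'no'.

Input: ((G,F,(M,Z,L),H),X,,B,A);
Paren balance: 3 '(' vs 3 ')' OK
Ends with single ';': True
Full parse: FAILS (empty leaf label at pos 19)
Valid: False

Answer: no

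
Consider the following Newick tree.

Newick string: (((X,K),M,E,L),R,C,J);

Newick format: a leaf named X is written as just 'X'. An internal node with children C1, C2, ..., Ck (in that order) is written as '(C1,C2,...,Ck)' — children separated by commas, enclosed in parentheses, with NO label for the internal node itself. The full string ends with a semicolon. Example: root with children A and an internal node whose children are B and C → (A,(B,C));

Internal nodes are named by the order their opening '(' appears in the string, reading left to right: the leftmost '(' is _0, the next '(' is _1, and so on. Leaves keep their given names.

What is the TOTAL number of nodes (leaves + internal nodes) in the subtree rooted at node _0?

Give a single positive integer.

Answer: 11

Derivation:
Newick: (((X,K),M,E,L),R,C,J);
Locate _0: it is the '(' at position 0 (the 1st '(' reading left to right).
Query: subtree rooted at _0
_0: subtree_size = 1 + 10
  _1: subtree_size = 1 + 6
    _2: subtree_size = 1 + 2
      X: subtree_size = 1 + 0
      K: subtree_size = 1 + 0
    M: subtree_size = 1 + 0
    E: subtree_size = 1 + 0
    L: subtree_size = 1 + 0
  R: subtree_size = 1 + 0
  C: subtree_size = 1 + 0
  J: subtree_size = 1 + 0
Total subtree size of _0: 11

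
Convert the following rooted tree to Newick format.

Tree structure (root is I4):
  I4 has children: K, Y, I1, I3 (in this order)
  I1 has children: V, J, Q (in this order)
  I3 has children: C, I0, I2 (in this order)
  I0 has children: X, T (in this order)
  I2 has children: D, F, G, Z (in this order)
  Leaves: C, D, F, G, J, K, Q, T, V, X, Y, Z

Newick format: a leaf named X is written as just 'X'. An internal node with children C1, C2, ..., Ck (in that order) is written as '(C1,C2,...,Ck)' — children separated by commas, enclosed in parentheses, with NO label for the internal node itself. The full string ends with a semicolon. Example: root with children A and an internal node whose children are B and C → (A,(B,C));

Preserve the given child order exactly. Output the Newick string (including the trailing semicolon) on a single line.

Answer: (K,Y,(V,J,Q),(C,(X,T),(D,F,G,Z)));

Derivation:
internal I4 with children ['K', 'Y', 'I1', 'I3']
  leaf 'K' → 'K'
  leaf 'Y' → 'Y'
  internal I1 with children ['V', 'J', 'Q']
    leaf 'V' → 'V'
    leaf 'J' → 'J'
    leaf 'Q' → 'Q'
  → '(V,J,Q)'
  internal I3 with children ['C', 'I0', 'I2']
    leaf 'C' → 'C'
    internal I0 with children ['X', 'T']
      leaf 'X' → 'X'
      leaf 'T' → 'T'
    → '(X,T)'
    internal I2 with children ['D', 'F', 'G', 'Z']
      leaf 'D' → 'D'
      leaf 'F' → 'F'
      leaf 'G' → 'G'
      leaf 'Z' → 'Z'
    → '(D,F,G,Z)'
  → '(C,(X,T),(D,F,G,Z))'
→ '(K,Y,(V,J,Q),(C,(X,T),(D,F,G,Z)))'
Final: (K,Y,(V,J,Q),(C,(X,T),(D,F,G,Z)));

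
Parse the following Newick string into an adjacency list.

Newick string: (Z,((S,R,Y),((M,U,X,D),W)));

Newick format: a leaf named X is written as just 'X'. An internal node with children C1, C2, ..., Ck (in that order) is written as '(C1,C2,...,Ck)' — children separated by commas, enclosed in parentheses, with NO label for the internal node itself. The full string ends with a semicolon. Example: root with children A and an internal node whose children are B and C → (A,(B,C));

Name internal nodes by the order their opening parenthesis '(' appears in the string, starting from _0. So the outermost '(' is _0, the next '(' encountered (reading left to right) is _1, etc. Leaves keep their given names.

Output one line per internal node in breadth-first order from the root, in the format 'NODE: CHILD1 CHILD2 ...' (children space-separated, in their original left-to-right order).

Input: (Z,((S,R,Y),((M,U,X,D),W)));
Scanning left-to-right, naming '(' by encounter order:
  pos 0: '(' -> open internal node _0 (depth 1)
  pos 3: '(' -> open internal node _1 (depth 2)
  pos 4: '(' -> open internal node _2 (depth 3)
  pos 10: ')' -> close internal node _2 (now at depth 2)
  pos 12: '(' -> open internal node _3 (depth 3)
  pos 13: '(' -> open internal node _4 (depth 4)
  pos 21: ')' -> close internal node _4 (now at depth 3)
  pos 24: ')' -> close internal node _3 (now at depth 2)
  pos 25: ')' -> close internal node _1 (now at depth 1)
  pos 26: ')' -> close internal node _0 (now at depth 0)
Total internal nodes: 5
BFS adjacency from root:
  _0: Z _1
  _1: _2 _3
  _2: S R Y
  _3: _4 W
  _4: M U X D

Answer: _0: Z _1
_1: _2 _3
_2: S R Y
_3: _4 W
_4: M U X D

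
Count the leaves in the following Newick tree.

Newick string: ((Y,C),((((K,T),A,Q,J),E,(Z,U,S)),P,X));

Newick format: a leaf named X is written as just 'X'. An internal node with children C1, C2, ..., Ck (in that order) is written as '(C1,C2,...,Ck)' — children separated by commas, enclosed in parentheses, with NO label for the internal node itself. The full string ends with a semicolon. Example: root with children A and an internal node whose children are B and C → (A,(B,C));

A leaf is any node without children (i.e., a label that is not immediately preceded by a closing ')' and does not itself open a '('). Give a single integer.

Answer: 13

Derivation:
Newick: ((Y,C),((((K,T),A,Q,J),E,(Z,U,S)),P,X));
Scan left-to-right; a leaf is any maximal label run not followed by '(':
  pos 2: leaf 'Y' → count = 1
  pos 4: leaf 'C' → count = 2
  pos 11: leaf 'K' → count = 3
  pos 13: leaf 'T' → count = 4
  pos 16: leaf 'A' → count = 5
  pos 18: leaf 'Q' → count = 6
  pos 20: leaf 'J' → count = 7
  pos 23: leaf 'E' → count = 8
  pos 26: leaf 'Z' → count = 9
  pos 28: leaf 'U' → count = 10
  pos 30: leaf 'S' → count = 11
  pos 34: leaf 'P' → count = 12
  pos 36: leaf 'X' → count = 13
Total leaves: 13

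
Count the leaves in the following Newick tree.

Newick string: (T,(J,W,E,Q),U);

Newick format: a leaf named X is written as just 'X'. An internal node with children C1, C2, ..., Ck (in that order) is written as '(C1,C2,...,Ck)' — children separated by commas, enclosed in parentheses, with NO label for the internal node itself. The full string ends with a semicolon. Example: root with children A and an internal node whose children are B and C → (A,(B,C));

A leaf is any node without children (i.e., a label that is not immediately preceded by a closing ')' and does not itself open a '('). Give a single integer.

Answer: 6

Derivation:
Newick: (T,(J,W,E,Q),U);
Scan left-to-right; a leaf is any maximal label run not followed by '(':
  pos 1: leaf 'T' → count = 1
  pos 4: leaf 'J' → count = 2
  pos 6: leaf 'W' → count = 3
  pos 8: leaf 'E' → count = 4
  pos 10: leaf 'Q' → count = 5
  pos 13: leaf 'U' → count = 6
Total leaves: 6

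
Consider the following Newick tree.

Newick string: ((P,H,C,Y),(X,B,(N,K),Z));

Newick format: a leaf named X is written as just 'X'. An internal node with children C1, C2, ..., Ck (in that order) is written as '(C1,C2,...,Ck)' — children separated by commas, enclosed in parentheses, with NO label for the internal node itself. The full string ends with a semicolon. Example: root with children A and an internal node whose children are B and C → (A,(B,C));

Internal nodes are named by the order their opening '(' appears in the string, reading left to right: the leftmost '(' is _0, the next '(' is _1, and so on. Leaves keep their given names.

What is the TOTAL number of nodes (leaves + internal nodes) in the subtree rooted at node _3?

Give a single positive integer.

Answer: 3

Derivation:
Newick: ((P,H,C,Y),(X,B,(N,K),Z));
Locate _3: it is the '(' at position 16 (the 4th '(' reading left to right).
Query: subtree rooted at _3
_3: subtree_size = 1 + 2
  N: subtree_size = 1 + 0
  K: subtree_size = 1 + 0
Total subtree size of _3: 3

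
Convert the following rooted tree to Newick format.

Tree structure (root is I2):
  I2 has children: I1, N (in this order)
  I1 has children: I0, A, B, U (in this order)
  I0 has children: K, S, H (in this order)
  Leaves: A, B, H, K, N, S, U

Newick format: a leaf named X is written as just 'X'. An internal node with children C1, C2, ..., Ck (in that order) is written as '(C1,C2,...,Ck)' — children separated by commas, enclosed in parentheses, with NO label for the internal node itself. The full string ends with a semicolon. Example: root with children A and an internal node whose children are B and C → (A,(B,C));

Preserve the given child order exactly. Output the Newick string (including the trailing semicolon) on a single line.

internal I2 with children ['I1', 'N']
  internal I1 with children ['I0', 'A', 'B', 'U']
    internal I0 with children ['K', 'S', 'H']
      leaf 'K' → 'K'
      leaf 'S' → 'S'
      leaf 'H' → 'H'
    → '(K,S,H)'
    leaf 'A' → 'A'
    leaf 'B' → 'B'
    leaf 'U' → 'U'
  → '((K,S,H),A,B,U)'
  leaf 'N' → 'N'
→ '(((K,S,H),A,B,U),N)'
Final: (((K,S,H),A,B,U),N);

Answer: (((K,S,H),A,B,U),N);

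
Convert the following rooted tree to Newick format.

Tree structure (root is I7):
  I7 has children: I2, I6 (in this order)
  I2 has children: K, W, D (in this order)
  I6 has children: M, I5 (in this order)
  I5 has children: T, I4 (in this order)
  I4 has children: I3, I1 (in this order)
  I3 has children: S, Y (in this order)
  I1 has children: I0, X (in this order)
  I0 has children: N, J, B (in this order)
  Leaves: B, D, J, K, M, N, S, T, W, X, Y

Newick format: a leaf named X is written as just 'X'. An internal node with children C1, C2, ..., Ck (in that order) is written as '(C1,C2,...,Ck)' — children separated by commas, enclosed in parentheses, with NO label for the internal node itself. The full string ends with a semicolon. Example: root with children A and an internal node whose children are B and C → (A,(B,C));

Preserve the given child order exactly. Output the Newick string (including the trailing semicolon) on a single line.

Answer: ((K,W,D),(M,(T,((S,Y),((N,J,B),X)))));

Derivation:
internal I7 with children ['I2', 'I6']
  internal I2 with children ['K', 'W', 'D']
    leaf 'K' → 'K'
    leaf 'W' → 'W'
    leaf 'D' → 'D'
  → '(K,W,D)'
  internal I6 with children ['M', 'I5']
    leaf 'M' → 'M'
    internal I5 with children ['T', 'I4']
      leaf 'T' → 'T'
      internal I4 with children ['I3', 'I1']
        internal I3 with children ['S', 'Y']
          leaf 'S' → 'S'
          leaf 'Y' → 'Y'
        → '(S,Y)'
        internal I1 with children ['I0', 'X']
          internal I0 with children ['N', 'J', 'B']
            leaf 'N' → 'N'
            leaf 'J' → 'J'
            leaf 'B' → 'B'
          → '(N,J,B)'
          leaf 'X' → 'X'
        → '((N,J,B),X)'
      → '((S,Y),((N,J,B),X))'
    → '(T,((S,Y),((N,J,B),X)))'
  → '(M,(T,((S,Y),((N,J,B),X))))'
→ '((K,W,D),(M,(T,((S,Y),((N,J,B),X)))))'
Final: ((K,W,D),(M,(T,((S,Y),((N,J,B),X)))));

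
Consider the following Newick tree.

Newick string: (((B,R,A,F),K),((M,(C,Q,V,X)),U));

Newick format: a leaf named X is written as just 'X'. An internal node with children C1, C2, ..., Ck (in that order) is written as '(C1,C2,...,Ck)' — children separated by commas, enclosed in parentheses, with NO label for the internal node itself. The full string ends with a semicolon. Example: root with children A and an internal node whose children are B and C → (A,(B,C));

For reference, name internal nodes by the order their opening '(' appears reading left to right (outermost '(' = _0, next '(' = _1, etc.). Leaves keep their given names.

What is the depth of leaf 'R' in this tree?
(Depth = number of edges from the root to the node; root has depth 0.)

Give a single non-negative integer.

Answer: 3

Derivation:
Newick: (((B,R,A,F),K),((M,(C,Q,V,X)),U));
Naming internals by '(' encounter order: outermost '(' = _0, next = _1, ...
Query node: R
Path from root: _0 -> _1 -> _2 -> R
Depth of R: 3 (number of edges from root)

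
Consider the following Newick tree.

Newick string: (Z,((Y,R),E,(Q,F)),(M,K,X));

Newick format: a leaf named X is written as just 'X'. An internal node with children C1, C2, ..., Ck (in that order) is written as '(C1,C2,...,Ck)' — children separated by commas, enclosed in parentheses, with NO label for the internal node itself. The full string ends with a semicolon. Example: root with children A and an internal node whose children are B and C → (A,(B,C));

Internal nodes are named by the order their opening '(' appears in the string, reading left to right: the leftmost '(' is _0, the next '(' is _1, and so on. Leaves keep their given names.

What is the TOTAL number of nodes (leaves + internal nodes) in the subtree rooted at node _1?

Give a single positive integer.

Newick: (Z,((Y,R),E,(Q,F)),(M,K,X));
Locate _1: it is the '(' at position 3 (the 2nd '(' reading left to right).
Query: subtree rooted at _1
_1: subtree_size = 1 + 7
  _2: subtree_size = 1 + 2
    Y: subtree_size = 1 + 0
    R: subtree_size = 1 + 0
  E: subtree_size = 1 + 0
  _3: subtree_size = 1 + 2
    Q: subtree_size = 1 + 0
    F: subtree_size = 1 + 0
Total subtree size of _1: 8

Answer: 8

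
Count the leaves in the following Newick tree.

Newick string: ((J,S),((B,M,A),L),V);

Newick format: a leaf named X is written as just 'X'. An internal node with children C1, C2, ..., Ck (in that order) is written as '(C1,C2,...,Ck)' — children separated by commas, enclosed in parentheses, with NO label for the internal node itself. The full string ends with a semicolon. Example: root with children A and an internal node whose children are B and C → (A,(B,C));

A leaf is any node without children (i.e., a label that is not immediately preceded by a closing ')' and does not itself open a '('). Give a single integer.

Newick: ((J,S),((B,M,A),L),V);
Scan left-to-right; a leaf is any maximal label run not followed by '(':
  pos 2: leaf 'J' → count = 1
  pos 4: leaf 'S' → count = 2
  pos 9: leaf 'B' → count = 3
  pos 11: leaf 'M' → count = 4
  pos 13: leaf 'A' → count = 5
  pos 16: leaf 'L' → count = 6
  pos 19: leaf 'V' → count = 7
Total leaves: 7

Answer: 7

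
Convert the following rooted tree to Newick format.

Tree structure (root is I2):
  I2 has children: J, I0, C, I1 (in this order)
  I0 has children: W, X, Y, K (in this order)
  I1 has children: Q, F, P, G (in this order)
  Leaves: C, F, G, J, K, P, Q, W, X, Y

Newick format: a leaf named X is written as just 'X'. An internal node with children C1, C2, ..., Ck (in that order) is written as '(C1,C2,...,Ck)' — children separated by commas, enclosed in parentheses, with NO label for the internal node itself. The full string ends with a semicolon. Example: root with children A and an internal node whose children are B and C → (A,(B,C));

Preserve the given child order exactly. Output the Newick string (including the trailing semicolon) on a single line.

Answer: (J,(W,X,Y,K),C,(Q,F,P,G));

Derivation:
internal I2 with children ['J', 'I0', 'C', 'I1']
  leaf 'J' → 'J'
  internal I0 with children ['W', 'X', 'Y', 'K']
    leaf 'W' → 'W'
    leaf 'X' → 'X'
    leaf 'Y' → 'Y'
    leaf 'K' → 'K'
  → '(W,X,Y,K)'
  leaf 'C' → 'C'
  internal I1 with children ['Q', 'F', 'P', 'G']
    leaf 'Q' → 'Q'
    leaf 'F' → 'F'
    leaf 'P' → 'P'
    leaf 'G' → 'G'
  → '(Q,F,P,G)'
→ '(J,(W,X,Y,K),C,(Q,F,P,G))'
Final: (J,(W,X,Y,K),C,(Q,F,P,G));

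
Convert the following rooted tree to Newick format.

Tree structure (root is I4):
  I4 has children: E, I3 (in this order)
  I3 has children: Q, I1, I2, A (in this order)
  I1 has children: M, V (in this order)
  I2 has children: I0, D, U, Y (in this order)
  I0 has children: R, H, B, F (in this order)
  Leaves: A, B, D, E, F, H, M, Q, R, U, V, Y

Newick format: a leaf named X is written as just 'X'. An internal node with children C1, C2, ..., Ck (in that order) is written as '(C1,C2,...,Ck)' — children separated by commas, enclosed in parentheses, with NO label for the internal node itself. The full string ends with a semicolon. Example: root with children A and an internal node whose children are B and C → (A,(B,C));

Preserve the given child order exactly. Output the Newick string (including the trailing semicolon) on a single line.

internal I4 with children ['E', 'I3']
  leaf 'E' → 'E'
  internal I3 with children ['Q', 'I1', 'I2', 'A']
    leaf 'Q' → 'Q'
    internal I1 with children ['M', 'V']
      leaf 'M' → 'M'
      leaf 'V' → 'V'
    → '(M,V)'
    internal I2 with children ['I0', 'D', 'U', 'Y']
      internal I0 with children ['R', 'H', 'B', 'F']
        leaf 'R' → 'R'
        leaf 'H' → 'H'
        leaf 'B' → 'B'
        leaf 'F' → 'F'
      → '(R,H,B,F)'
      leaf 'D' → 'D'
      leaf 'U' → 'U'
      leaf 'Y' → 'Y'
    → '((R,H,B,F),D,U,Y)'
    leaf 'A' → 'A'
  → '(Q,(M,V),((R,H,B,F),D,U,Y),A)'
→ '(E,(Q,(M,V),((R,H,B,F),D,U,Y),A))'
Final: (E,(Q,(M,V),((R,H,B,F),D,U,Y),A));

Answer: (E,(Q,(M,V),((R,H,B,F),D,U,Y),A));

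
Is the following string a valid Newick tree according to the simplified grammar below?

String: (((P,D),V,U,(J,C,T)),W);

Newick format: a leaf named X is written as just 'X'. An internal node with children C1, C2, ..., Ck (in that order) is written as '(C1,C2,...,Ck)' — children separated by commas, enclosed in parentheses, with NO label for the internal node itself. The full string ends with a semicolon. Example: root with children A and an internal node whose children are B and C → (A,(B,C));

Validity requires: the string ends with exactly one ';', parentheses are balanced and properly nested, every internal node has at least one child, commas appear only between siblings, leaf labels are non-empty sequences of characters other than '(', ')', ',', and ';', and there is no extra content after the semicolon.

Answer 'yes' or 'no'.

Answer: yes

Derivation:
Input: (((P,D),V,U,(J,C,T)),W);
Paren balance: 4 '(' vs 4 ')' OK
Ends with single ';': True
Full parse: OK
Valid: True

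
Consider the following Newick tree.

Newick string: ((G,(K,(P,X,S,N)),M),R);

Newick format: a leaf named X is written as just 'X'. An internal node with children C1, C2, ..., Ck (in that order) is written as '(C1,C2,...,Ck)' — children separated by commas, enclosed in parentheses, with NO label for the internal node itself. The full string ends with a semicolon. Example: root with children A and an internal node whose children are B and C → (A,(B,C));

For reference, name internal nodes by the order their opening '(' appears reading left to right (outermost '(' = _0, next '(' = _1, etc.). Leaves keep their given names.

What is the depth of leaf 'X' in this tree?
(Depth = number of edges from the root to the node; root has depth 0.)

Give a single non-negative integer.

Newick: ((G,(K,(P,X,S,N)),M),R);
Naming internals by '(' encounter order: outermost '(' = _0, next = _1, ...
Query node: X
Path from root: _0 -> _1 -> _2 -> _3 -> X
Depth of X: 4 (number of edges from root)

Answer: 4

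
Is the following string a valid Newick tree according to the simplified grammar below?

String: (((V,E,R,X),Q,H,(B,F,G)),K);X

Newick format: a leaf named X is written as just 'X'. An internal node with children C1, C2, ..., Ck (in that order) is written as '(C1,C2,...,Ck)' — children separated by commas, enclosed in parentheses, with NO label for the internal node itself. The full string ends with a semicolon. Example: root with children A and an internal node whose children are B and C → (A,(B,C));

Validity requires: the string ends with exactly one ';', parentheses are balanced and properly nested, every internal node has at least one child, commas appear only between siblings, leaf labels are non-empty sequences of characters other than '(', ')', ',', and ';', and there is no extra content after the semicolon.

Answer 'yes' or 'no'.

Answer: no

Derivation:
Input: (((V,E,R,X),Q,H,(B,F,G)),K);X
Paren balance: 4 '(' vs 4 ')' OK
Ends with single ';': False
Full parse: FAILS (must end with ;)
Valid: False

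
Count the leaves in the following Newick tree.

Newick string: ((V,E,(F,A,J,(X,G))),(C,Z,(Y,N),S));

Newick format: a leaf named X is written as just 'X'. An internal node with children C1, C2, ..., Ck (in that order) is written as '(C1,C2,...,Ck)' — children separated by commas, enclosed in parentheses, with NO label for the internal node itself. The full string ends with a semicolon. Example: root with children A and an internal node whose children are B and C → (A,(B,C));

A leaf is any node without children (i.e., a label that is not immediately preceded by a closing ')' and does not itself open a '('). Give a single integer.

Newick: ((V,E,(F,A,J,(X,G))),(C,Z,(Y,N),S));
Scan left-to-right; a leaf is any maximal label run not followed by '(':
  pos 2: leaf 'V' → count = 1
  pos 4: leaf 'E' → count = 2
  pos 7: leaf 'F' → count = 3
  pos 9: leaf 'A' → count = 4
  pos 11: leaf 'J' → count = 5
  pos 14: leaf 'X' → count = 6
  pos 16: leaf 'G' → count = 7
  pos 22: leaf 'C' → count = 8
  pos 24: leaf 'Z' → count = 9
  pos 27: leaf 'Y' → count = 10
  pos 29: leaf 'N' → count = 11
  pos 32: leaf 'S' → count = 12
Total leaves: 12

Answer: 12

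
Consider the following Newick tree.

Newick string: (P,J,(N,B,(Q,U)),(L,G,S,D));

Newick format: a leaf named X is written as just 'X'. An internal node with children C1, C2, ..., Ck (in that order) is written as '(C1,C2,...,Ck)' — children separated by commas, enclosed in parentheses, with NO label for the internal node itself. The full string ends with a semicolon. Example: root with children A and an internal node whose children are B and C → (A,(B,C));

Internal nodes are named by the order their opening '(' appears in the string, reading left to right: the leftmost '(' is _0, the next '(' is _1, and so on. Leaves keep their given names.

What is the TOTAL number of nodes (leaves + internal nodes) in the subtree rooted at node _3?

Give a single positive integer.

Newick: (P,J,(N,B,(Q,U)),(L,G,S,D));
Locate _3: it is the '(' at position 17 (the 4th '(' reading left to right).
Query: subtree rooted at _3
_3: subtree_size = 1 + 4
  L: subtree_size = 1 + 0
  G: subtree_size = 1 + 0
  S: subtree_size = 1 + 0
  D: subtree_size = 1 + 0
Total subtree size of _3: 5

Answer: 5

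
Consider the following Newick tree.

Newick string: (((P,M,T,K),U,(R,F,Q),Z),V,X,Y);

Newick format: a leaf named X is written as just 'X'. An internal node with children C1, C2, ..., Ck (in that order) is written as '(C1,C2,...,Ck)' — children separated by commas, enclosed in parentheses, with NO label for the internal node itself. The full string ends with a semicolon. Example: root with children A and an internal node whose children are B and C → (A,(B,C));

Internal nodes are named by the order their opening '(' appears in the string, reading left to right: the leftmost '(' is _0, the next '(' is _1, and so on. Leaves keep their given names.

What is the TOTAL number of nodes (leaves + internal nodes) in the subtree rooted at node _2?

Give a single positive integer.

Newick: (((P,M,T,K),U,(R,F,Q),Z),V,X,Y);
Locate _2: it is the '(' at position 2 (the 3rd '(' reading left to right).
Query: subtree rooted at _2
_2: subtree_size = 1 + 4
  P: subtree_size = 1 + 0
  M: subtree_size = 1 + 0
  T: subtree_size = 1 + 0
  K: subtree_size = 1 + 0
Total subtree size of _2: 5

Answer: 5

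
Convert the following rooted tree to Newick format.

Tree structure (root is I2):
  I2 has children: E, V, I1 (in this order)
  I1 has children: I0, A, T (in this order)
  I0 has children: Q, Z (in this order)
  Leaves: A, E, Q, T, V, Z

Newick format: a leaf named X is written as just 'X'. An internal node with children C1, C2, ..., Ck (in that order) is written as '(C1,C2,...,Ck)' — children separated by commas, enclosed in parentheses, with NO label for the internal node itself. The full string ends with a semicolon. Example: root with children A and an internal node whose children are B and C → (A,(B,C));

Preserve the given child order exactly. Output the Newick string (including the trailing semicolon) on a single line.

Answer: (E,V,((Q,Z),A,T));

Derivation:
internal I2 with children ['E', 'V', 'I1']
  leaf 'E' → 'E'
  leaf 'V' → 'V'
  internal I1 with children ['I0', 'A', 'T']
    internal I0 with children ['Q', 'Z']
      leaf 'Q' → 'Q'
      leaf 'Z' → 'Z'
    → '(Q,Z)'
    leaf 'A' → 'A'
    leaf 'T' → 'T'
  → '((Q,Z),A,T)'
→ '(E,V,((Q,Z),A,T))'
Final: (E,V,((Q,Z),A,T));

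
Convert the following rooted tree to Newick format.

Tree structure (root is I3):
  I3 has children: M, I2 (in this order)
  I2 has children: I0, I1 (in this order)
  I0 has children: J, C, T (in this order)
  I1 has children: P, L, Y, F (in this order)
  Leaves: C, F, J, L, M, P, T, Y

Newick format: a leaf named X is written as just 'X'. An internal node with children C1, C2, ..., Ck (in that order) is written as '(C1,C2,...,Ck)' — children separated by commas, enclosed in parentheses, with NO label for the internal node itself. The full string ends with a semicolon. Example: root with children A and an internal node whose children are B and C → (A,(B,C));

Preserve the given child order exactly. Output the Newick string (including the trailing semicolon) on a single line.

Answer: (M,((J,C,T),(P,L,Y,F)));

Derivation:
internal I3 with children ['M', 'I2']
  leaf 'M' → 'M'
  internal I2 with children ['I0', 'I1']
    internal I0 with children ['J', 'C', 'T']
      leaf 'J' → 'J'
      leaf 'C' → 'C'
      leaf 'T' → 'T'
    → '(J,C,T)'
    internal I1 with children ['P', 'L', 'Y', 'F']
      leaf 'P' → 'P'
      leaf 'L' → 'L'
      leaf 'Y' → 'Y'
      leaf 'F' → 'F'
    → '(P,L,Y,F)'
  → '((J,C,T),(P,L,Y,F))'
→ '(M,((J,C,T),(P,L,Y,F)))'
Final: (M,((J,C,T),(P,L,Y,F)));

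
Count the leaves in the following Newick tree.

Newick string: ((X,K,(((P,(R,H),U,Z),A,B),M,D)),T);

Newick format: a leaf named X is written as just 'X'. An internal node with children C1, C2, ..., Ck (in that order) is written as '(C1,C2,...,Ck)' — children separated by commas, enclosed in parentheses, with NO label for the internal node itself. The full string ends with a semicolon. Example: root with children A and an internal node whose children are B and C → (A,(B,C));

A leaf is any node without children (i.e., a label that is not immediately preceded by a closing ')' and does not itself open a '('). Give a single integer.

Answer: 12

Derivation:
Newick: ((X,K,(((P,(R,H),U,Z),A,B),M,D)),T);
Scan left-to-right; a leaf is any maximal label run not followed by '(':
  pos 2: leaf 'X' → count = 1
  pos 4: leaf 'K' → count = 2
  pos 9: leaf 'P' → count = 3
  pos 12: leaf 'R' → count = 4
  pos 14: leaf 'H' → count = 5
  pos 17: leaf 'U' → count = 6
  pos 19: leaf 'Z' → count = 7
  pos 22: leaf 'A' → count = 8
  pos 24: leaf 'B' → count = 9
  pos 27: leaf 'M' → count = 10
  pos 29: leaf 'D' → count = 11
  pos 33: leaf 'T' → count = 12
Total leaves: 12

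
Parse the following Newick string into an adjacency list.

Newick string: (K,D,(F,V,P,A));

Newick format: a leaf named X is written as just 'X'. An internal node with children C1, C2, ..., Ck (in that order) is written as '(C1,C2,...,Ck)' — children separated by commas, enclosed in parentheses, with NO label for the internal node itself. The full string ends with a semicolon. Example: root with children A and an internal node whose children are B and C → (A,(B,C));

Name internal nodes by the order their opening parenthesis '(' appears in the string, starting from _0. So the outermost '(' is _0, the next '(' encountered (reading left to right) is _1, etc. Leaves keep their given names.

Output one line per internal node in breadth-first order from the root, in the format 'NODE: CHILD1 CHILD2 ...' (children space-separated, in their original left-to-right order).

Input: (K,D,(F,V,P,A));
Scanning left-to-right, naming '(' by encounter order:
  pos 0: '(' -> open internal node _0 (depth 1)
  pos 5: '(' -> open internal node _1 (depth 2)
  pos 13: ')' -> close internal node _1 (now at depth 1)
  pos 14: ')' -> close internal node _0 (now at depth 0)
Total internal nodes: 2
BFS adjacency from root:
  _0: K D _1
  _1: F V P A

Answer: _0: K D _1
_1: F V P A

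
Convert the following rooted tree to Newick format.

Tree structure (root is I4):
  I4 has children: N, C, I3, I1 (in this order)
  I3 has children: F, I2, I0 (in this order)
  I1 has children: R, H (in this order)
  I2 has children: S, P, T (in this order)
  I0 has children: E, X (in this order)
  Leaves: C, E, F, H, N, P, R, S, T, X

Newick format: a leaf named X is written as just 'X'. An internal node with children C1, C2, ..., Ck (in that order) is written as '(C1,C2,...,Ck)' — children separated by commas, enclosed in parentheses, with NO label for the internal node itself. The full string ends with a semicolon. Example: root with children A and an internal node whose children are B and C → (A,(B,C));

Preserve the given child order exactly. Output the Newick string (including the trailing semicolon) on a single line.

internal I4 with children ['N', 'C', 'I3', 'I1']
  leaf 'N' → 'N'
  leaf 'C' → 'C'
  internal I3 with children ['F', 'I2', 'I0']
    leaf 'F' → 'F'
    internal I2 with children ['S', 'P', 'T']
      leaf 'S' → 'S'
      leaf 'P' → 'P'
      leaf 'T' → 'T'
    → '(S,P,T)'
    internal I0 with children ['E', 'X']
      leaf 'E' → 'E'
      leaf 'X' → 'X'
    → '(E,X)'
  → '(F,(S,P,T),(E,X))'
  internal I1 with children ['R', 'H']
    leaf 'R' → 'R'
    leaf 'H' → 'H'
  → '(R,H)'
→ '(N,C,(F,(S,P,T),(E,X)),(R,H))'
Final: (N,C,(F,(S,P,T),(E,X)),(R,H));

Answer: (N,C,(F,(S,P,T),(E,X)),(R,H));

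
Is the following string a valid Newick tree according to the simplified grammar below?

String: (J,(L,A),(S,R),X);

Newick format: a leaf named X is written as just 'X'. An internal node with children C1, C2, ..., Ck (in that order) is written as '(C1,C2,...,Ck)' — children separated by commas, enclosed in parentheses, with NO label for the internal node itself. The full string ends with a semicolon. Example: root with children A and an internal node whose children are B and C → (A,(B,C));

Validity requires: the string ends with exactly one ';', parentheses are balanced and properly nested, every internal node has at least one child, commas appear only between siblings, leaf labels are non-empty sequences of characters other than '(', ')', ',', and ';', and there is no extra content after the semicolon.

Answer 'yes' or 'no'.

Input: (J,(L,A),(S,R),X);
Paren balance: 3 '(' vs 3 ')' OK
Ends with single ';': True
Full parse: OK
Valid: True

Answer: yes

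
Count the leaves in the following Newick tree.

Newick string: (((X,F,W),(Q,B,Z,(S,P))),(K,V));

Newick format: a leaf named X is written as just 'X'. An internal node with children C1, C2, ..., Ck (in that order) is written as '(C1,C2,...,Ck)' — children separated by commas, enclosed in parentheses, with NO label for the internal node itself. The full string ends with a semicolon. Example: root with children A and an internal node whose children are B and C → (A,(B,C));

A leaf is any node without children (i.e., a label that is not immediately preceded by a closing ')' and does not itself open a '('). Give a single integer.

Answer: 10

Derivation:
Newick: (((X,F,W),(Q,B,Z,(S,P))),(K,V));
Scan left-to-right; a leaf is any maximal label run not followed by '(':
  pos 3: leaf 'X' → count = 1
  pos 5: leaf 'F' → count = 2
  pos 7: leaf 'W' → count = 3
  pos 11: leaf 'Q' → count = 4
  pos 13: leaf 'B' → count = 5
  pos 15: leaf 'Z' → count = 6
  pos 18: leaf 'S' → count = 7
  pos 20: leaf 'P' → count = 8
  pos 26: leaf 'K' → count = 9
  pos 28: leaf 'V' → count = 10
Total leaves: 10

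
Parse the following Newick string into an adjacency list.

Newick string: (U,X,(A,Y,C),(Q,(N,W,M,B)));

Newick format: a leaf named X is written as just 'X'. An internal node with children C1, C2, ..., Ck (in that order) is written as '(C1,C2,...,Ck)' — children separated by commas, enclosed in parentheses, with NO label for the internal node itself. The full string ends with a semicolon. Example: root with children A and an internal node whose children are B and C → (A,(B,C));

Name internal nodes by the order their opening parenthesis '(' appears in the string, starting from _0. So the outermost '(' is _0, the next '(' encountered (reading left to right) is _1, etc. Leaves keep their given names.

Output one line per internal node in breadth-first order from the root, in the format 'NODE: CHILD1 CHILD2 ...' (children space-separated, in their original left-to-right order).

Answer: _0: U X _1 _2
_1: A Y C
_2: Q _3
_3: N W M B

Derivation:
Input: (U,X,(A,Y,C),(Q,(N,W,M,B)));
Scanning left-to-right, naming '(' by encounter order:
  pos 0: '(' -> open internal node _0 (depth 1)
  pos 5: '(' -> open internal node _1 (depth 2)
  pos 11: ')' -> close internal node _1 (now at depth 1)
  pos 13: '(' -> open internal node _2 (depth 2)
  pos 16: '(' -> open internal node _3 (depth 3)
  pos 24: ')' -> close internal node _3 (now at depth 2)
  pos 25: ')' -> close internal node _2 (now at depth 1)
  pos 26: ')' -> close internal node _0 (now at depth 0)
Total internal nodes: 4
BFS adjacency from root:
  _0: U X _1 _2
  _1: A Y C
  _2: Q _3
  _3: N W M B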